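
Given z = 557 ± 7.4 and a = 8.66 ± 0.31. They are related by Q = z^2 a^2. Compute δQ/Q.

Each factor contributes (exponent × relative error)² to (δQ/Q)²:
  (2·δz/z)² = (2×0.0133)² = 0.000706;  (2·δa/a)² = (2×0.0358)² = 0.00513
δQ/Q = √(0.00583) = 0.0764

0.0764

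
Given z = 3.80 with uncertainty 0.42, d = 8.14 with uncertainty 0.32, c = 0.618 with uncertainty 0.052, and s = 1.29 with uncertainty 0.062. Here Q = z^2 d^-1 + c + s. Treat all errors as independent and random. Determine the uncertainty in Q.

0.406

Let p = z^2·d^-1 = 1.77. δp/p = √((2·δz/z)² + (-1·δd/d)²) = √(0.0489 + 0.00155) = 0.225, so δp = 0.398.
Q = p + c + s: δQ = √(δp² + δc² + δs²) = √(0.159 + 0.00270 + 0.00384) = 0.406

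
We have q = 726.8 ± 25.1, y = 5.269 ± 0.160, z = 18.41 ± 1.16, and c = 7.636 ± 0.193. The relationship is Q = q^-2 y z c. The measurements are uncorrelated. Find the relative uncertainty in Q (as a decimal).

0.101

Q is a product of powers, so relative uncertainties combine in quadrature:
  (-2·δq/q)² = (-2×0.0345)² = 0.00477;  (1·δy/y)² = (1×0.0304)² = 0.000922;  (1·δz/z)² = (1×0.0630)² = 0.00397;  (1·δc/c)² = (1×0.0253)² = 0.000639
δQ/Q = √(0.0103) = 0.101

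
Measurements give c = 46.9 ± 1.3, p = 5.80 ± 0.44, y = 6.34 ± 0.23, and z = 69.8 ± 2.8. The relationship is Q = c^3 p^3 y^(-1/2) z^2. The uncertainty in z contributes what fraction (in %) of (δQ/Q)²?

9.83%

(δQ/Q)² = (3·δc/c)² + (3·δp/p)² + (−½·δy/y)² + (2·δz/z)²
  c term: (3×0.0277)² = 0.00691
  p term: (3×0.0759)² = 0.0518
  y term: (-0.5×0.0363)² = 0.000329
  z term: (2×0.0401)² = 0.00644
Total = 0.0655. Share from z = 0.00644/0.0655 = 0.0983.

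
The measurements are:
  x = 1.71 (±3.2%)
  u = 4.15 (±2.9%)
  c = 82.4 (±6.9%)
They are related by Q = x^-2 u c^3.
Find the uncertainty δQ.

Since Q is a product/quotient, work with relative uncertainties:
  (-2·δx/x)² = (-2×0.0320)² = 0.00410;  (1·δu/u)² = (1×0.0290)² = 0.000841;  (3·δc/c)² = (3×0.0690)² = 0.0428
δQ/Q = √(0.0478) = 0.219
Q = 7.94e+05, so δQ = 0.219 × 7.94e+05 = 1.74e+05.

1.74e+05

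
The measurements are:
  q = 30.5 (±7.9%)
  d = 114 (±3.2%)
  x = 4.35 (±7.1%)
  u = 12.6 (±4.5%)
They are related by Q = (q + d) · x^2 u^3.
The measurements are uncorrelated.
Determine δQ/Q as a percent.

19.8%

Let w = q + d = 144. δw = √(δq² + δd²) = √(5.81 + 13.3) = 4.37, so δw/w = 0.0303.
Q is then a monomial in w, x, u:
δQ/Q = √((δw/w)² + (2·δx/x)² + (3·δu/u)²) = √(0.000915 + 0.0202 + 0.0182) = 0.198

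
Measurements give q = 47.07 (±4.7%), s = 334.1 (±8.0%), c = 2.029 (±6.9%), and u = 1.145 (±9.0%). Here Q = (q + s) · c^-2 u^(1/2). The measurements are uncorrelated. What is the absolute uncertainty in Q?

16.0

Let w = q + s = 381.2. δw = √(δq² + δs²) = √(4.89 + 714) = 26.8, so δw/w = 0.0704.
Q is then a monomial in w, c, u:
δQ/Q = √((δw/w)² + (-2·δc/c)² + (½·δu/u)²) = √(0.00495 + 0.0190 + 0.00202) = 0.161
Q = 99.07, so δQ = 0.161 × 99.07 = 16.0.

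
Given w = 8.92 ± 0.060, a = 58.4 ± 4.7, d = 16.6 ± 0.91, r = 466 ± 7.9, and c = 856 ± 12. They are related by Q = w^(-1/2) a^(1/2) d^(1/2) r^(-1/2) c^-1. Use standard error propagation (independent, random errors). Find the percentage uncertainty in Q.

5.15%

Each factor contributes (exponent × relative error)² to (δQ/Q)²:
  (−½·δw/w)² = (-0.5×0.00673)² = 1.13e-05;  (½·δa/a)² = (0.5×0.0805)² = 0.00162;  (½·δd/d)² = (0.5×0.0548)² = 0.000751;  (−½·δr/r)² = (-0.5×0.0170)² = 7.18e-05;  (-1·δc/c)² = (-1×0.0140)² = 0.000197
δQ/Q = √(0.00265) = 0.0515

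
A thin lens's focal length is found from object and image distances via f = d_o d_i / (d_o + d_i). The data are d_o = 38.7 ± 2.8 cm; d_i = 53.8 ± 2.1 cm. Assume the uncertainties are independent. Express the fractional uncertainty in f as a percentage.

4.51%

∂f/∂d_o = (d_i/(d_o+d_i))² = 0.338;  ∂f/∂d_i = (d_o/(d_o+d_i))² = 0.175
δf = √((∂f/∂d_o · δd_o)² + (∂f/∂d_i · δd_i)²) = √(0.897 + 0.135) = 1.02 cm
f = 22.5 cm, so δf/f = 1.02/22.5 = 0.0451.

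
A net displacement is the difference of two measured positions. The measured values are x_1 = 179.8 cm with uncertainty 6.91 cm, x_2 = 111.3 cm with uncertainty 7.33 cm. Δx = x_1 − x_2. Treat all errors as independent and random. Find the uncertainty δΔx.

For a sum/difference, combine absolute errors in quadrature:
  (δx_1)² = 47.7;  (δx_2)² = 53.7
δΔx = √(101) = 10.1 cm

10.1 cm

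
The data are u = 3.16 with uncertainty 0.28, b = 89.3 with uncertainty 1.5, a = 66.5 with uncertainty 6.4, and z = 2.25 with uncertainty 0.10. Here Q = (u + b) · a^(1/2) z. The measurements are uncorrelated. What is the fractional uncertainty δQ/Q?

0.0676

Let w = u + b = 92.5. δw = √(δu² + δb²) = √(0.0784 + 2.25) = 1.53, so δw/w = 0.0165.
Q is then a monomial in w, a, z:
δQ/Q = √((δw/w)² + (½·δa/a)² + (1·δz/z)²) = √(0.000272 + 0.00232 + 0.00198) = 0.0676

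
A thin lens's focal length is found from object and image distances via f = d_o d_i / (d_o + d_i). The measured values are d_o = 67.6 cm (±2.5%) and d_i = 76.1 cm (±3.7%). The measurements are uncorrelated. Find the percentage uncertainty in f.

∂f/∂d_o = (d_i/(d_o+d_i))² = 0.280;  ∂f/∂d_i = (d_o/(d_o+d_i))² = 0.221
δf = √((∂f/∂d_o · δd_o)² + (∂f/∂d_i · δd_i)²) = √(0.225 + 0.388) = 0.783 cm
f = 35.8 cm, so δf/f = 0.783/35.8 = 0.0219.

2.19%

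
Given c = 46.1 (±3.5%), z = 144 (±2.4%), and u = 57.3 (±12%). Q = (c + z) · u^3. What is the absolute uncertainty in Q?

Let w = c + z = 190. δw = √(δc² + δz²) = √(2.60 + 11.9) = 3.81, so δw/w = 0.0201.
Q is then a monomial in w, u:
δQ/Q = √((δw/w)² + (3·δu/u)²) = √(0.000403 + 0.130) = 0.361
Q = 3.58e+07, so δQ = 0.361 × 3.58e+07 = 1.29e+07.

1.29e+07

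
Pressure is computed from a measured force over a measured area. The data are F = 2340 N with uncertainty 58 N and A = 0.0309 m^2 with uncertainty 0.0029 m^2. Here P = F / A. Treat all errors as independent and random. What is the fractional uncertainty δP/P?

Relative error in a monomial: (δP/P)² = Σ (nᵢ · δxᵢ/xᵢ)².
  (1·δF/F)² = (1×0.0248)² = 0.000614;  (-1·δA/A)² = (-1×0.0939)² = 0.00881
δP/P = √(0.00942) = 0.0971

0.0971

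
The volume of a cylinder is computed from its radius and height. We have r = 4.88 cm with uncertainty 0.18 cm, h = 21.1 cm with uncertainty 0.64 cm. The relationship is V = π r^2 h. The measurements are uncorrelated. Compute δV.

126 cm^3

Relative error in a monomial: (δV/V)² = Σ (nᵢ · δxᵢ/xᵢ)².
  (2·δr/r)² = (2×0.0369)² = 0.00544;  (1·δh/h)² = (1×0.0303)² = 0.000920
δV/V = √(0.00636) = 0.0798
V = 1580 cm^3, so δV = 0.0798 × 1580 = 126 cm^3.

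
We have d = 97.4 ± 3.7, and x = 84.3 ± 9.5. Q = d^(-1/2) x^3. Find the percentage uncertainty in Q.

33.9%

Q is a product of powers, so relative uncertainties combine in quadrature:
  (−½·δd/d)² = (-0.5×0.0380)² = 0.000361;  (3·δx/x)² = (3×0.113)² = 0.114
δQ/Q = √(0.115) = 0.339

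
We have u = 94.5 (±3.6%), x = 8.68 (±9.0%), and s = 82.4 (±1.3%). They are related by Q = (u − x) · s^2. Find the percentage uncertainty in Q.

Let w = u − x = 85.8. δw = √(δu² + δx²) = √(11.6 + 0.610) = 3.49, so δw/w = 0.0407.
Q is then a monomial in w, s:
δQ/Q = √((δw/w)² + (2·δs/s)²) = √(0.00165 + 0.000676) = 0.0483

4.83%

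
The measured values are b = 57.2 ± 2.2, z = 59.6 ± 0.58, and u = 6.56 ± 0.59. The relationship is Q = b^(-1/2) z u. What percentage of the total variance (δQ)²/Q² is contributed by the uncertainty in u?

(δQ/Q)² = (−½·δb/b)² + (1·δz/z)² + (1·δu/u)²
  b term: (-0.5×0.0385)² = 0.000370
  z term: (1×0.00973)² = 9.47e-05
  u term: (1×0.0899)² = 0.00809
Total = 0.00855. Share from u = 0.00809/0.00855 = 0.946.

94.6%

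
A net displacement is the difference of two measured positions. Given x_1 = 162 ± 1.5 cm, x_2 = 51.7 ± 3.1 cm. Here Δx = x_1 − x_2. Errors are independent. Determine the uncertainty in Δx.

3.44 cm

Absolute uncertainties add in quadrature for a linear combination:
  (δx_1)² = 2.25;  (δx_2)² = 9.61
δΔx = √(11.9) = 3.44 cm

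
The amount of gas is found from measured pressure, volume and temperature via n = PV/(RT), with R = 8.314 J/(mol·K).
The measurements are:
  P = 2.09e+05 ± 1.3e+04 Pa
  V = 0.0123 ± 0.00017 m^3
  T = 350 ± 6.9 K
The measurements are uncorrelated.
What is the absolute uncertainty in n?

Each factor contributes (exponent × relative error)² to (δn/n)²:
  (1·δP/P)² = (1×0.0622)² = 0.00387;  (1·δV/V)² = (1×0.0138)² = 0.000191;  (-1·δT/T)² = (-1×0.0197)² = 0.000389
δn/n = √(0.00445) = 0.0667
n = 0.883 mol, so δn = 0.0667 × 0.883 = 0.0589 mol.

0.0589 mol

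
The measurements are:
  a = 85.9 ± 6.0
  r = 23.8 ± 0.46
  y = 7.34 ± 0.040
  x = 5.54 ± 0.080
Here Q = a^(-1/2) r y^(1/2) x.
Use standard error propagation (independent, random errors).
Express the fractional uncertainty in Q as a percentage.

4.25%

Relative error in a monomial: (δQ/Q)² = Σ (nᵢ · δxᵢ/xᵢ)².
  (−½·δa/a)² = (-0.5×0.0698)² = 0.00122;  (1·δr/r)² = (1×0.0193)² = 0.000374;  (½·δy/y)² = (0.5×0.00545)² = 7.42e-06;  (1·δx/x)² = (1×0.0144)² = 0.000209
δQ/Q = √(0.00181) = 0.0425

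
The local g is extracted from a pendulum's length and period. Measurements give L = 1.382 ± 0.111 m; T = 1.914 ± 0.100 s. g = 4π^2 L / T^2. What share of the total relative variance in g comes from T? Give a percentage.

62.9%

(δg/g)² = (1·δL/L)² + (-2·δT/T)²
  L term: (1×0.0803)² = 0.00645
  T term: (-2×0.0522)² = 0.0109
Total = 0.0174. Share from T = 0.0109/0.0174 = 0.629.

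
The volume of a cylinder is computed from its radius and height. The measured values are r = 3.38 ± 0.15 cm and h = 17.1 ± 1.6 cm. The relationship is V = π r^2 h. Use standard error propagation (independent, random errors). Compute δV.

Since V is a product/quotient, work with relative uncertainties:
  (2·δr/r)² = (2×0.0444)² = 0.00788;  (1·δh/h)² = (1×0.0936)² = 0.00875
δV/V = √(0.0166) = 0.129
V = 614 cm^3, so δV = 0.129 × 614 = 79.2 cm^3.

79.2 cm^3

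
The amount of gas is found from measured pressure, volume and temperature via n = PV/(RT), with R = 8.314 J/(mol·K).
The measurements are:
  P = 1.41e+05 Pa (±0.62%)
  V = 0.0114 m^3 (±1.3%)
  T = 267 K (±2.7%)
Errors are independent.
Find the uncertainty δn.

Products/powers → add relative errors in quadrature, weighted by exponent:
  (1·δP/P)² = (1×0.00620)² = 3.84e-05;  (1·δV/V)² = (1×0.0130)² = 0.000169;  (-1·δT/T)² = (-1×0.0270)² = 0.000729
δn/n = √(0.000936) = 0.0306
n = 0.724 mol, so δn = 0.0306 × 0.724 = 0.0222 mol.

0.0222 mol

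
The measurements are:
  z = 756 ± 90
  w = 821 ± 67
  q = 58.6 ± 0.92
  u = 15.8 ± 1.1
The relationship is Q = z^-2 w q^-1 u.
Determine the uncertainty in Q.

Each factor contributes (exponent × relative error)² to (δQ/Q)²:
  (-2·δz/z)² = (-2×0.119)² = 0.0567;  (1·δw/w)² = (1×0.0816)² = 0.00666;  (-1·δq/q)² = (-1×0.0157)² = 0.000246;  (1·δu/u)² = (1×0.0696)² = 0.00485
δQ/Q = √(0.0684) = 0.262
Q = 0.000387, so δQ = 0.262 × 0.000387 = 0.000101.

0.000101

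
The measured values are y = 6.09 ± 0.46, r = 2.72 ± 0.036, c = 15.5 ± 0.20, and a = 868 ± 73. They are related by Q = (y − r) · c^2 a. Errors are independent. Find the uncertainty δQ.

1.14e+05

Let u = y − r = 3.37. δu = √(δy² + δr²) = √(0.212 + 0.00130) = 0.461, so δu/u = 0.137.
Q is then a monomial in u, c, a:
δQ/Q = √((δu/u)² + (2·δc/c)² + (1·δa/a)²) = √(0.0187 + 0.000666 + 0.00707) = 0.163
Q = 7.03e+05, so δQ = 0.163 × 7.03e+05 = 1.14e+05.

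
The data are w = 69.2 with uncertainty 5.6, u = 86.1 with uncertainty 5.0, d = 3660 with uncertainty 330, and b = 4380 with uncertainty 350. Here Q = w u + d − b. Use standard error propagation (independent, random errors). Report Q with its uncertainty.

Let p = w·u = 5960. δp/p = √((1·δw/w)² + (1·δu/u)²) = √(0.00655 + 0.00337) = 0.0996, so δp = 593.
Q = p + d − b: δQ = √(δp² + δd² + δb²) = √(3.52e+05 + 1.09e+05 + 1.22e+05) = 764
Q = 5240.

5240 ± 764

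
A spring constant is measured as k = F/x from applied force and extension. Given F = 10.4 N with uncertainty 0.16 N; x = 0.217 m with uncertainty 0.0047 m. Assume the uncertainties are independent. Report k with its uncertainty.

For a monomial k ∝ F, x^-1, fractional errors add in quadrature:
  (1·δF/F)² = (1×0.0154)² = 0.000237;  (-1·δx/x)² = (-1×0.0217)² = 0.000469
δk/k = √(0.000706) = 0.0266
k = 47.9 N/m, so δk = 0.0266 × 47.9 = 1.27 N/m.

47.9 ± 1.27 N/m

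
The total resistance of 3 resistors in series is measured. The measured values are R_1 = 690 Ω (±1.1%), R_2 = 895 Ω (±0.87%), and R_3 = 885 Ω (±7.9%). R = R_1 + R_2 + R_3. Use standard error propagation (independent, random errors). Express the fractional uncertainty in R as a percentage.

For a sum/difference, combine absolute errors in quadrature:
  (δR_1)² = 57.6;  (δR_2)² = 60.6;  (δR_3)² = 4890
δR = √(5010) = 70.8 Ω
R = 2470 Ω, so δR/R = 70.8/2470 = 0.0286.

2.86%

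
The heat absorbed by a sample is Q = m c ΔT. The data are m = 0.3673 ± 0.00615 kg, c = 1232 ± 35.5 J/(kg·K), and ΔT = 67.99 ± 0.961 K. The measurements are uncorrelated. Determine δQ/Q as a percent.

Products/powers → add relative errors in quadrature, weighted by exponent:
  (1·δm/m)² = (1×0.0167)² = 0.000280;  (1·δc/c)² = (1×0.0288)² = 0.000830;  (1·δΔT/ΔT)² = (1×0.0141)² = 0.000200
δQ/Q = √(0.00131) = 0.0362

3.62%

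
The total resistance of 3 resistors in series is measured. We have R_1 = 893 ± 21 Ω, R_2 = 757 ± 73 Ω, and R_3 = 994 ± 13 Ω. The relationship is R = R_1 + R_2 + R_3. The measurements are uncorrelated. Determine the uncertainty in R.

77.1 Ω

R is a linear combination, so absolute uncertainties add in quadrature:
  (δR_1)² = 441;  (δR_2)² = 5330;  (δR_3)² = 169
δR = √(5940) = 77.1 Ω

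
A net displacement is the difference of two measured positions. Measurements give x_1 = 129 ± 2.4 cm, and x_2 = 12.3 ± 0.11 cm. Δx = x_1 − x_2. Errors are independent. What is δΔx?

Sums and differences: (δΔx)² = Σ (cᵢ δxᵢ)².
  (δx_1)² = 5.76;  (δx_2)² = 0.0121
δΔx = √(5.77) = 2.40 cm

2.40 cm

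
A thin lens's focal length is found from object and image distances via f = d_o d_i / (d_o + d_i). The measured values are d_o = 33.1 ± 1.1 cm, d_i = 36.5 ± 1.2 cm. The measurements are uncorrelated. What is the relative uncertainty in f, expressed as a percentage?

2.34%

∂f/∂d_o = (d_i/(d_o+d_i))² = 0.275;  ∂f/∂d_i = (d_o/(d_o+d_i))² = 0.226
δf = √((∂f/∂d_o · δd_o)² + (∂f/∂d_i · δd_i)²) = √(0.0915 + 0.0737) = 0.406 cm
f = 17.4 cm, so δf/f = 0.406/17.4 = 0.0234.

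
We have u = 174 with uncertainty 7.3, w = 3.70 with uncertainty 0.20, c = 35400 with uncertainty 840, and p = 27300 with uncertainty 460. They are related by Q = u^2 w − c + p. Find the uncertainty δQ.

Let h = u^2·w = 1.12e+05. δh/h = √((2·δu/u)² + (1·δw/w)²) = √(0.00704 + 0.00292) = 0.0998, so δh = 11200.
Q = h − c + p: δQ = √(δh² + δc² + δp²) = √(1.25e+08 + 7.06e+05 + 2.12e+05) = 11200

11200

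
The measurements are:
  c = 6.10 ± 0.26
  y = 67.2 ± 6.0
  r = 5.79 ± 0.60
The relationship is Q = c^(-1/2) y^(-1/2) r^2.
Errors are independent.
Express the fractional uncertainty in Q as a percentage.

Products/powers → add relative errors in quadrature, weighted by exponent:
  (−½·δc/c)² = (-0.5×0.0426)² = 0.000454;  (−½·δy/y)² = (-0.5×0.0893)² = 0.00199;  (2·δr/r)² = (2×0.104)² = 0.0430
δQ/Q = √(0.0454) = 0.213

21.3%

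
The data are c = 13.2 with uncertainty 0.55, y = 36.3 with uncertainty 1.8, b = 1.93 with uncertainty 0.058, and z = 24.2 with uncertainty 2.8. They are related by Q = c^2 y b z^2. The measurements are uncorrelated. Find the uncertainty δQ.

1.81e+06

Products/powers → add relative errors in quadrature, weighted by exponent:
  (2·δc/c)² = (2×0.0417)² = 0.00694;  (1·δy/y)² = (1×0.0496)² = 0.00246;  (1·δb/b)² = (1×0.0301)² = 0.000903;  (2·δz/z)² = (2×0.116)² = 0.0535
δQ/Q = √(0.0639) = 0.253
Q = 7.15e+06, so δQ = 0.253 × 7.15e+06 = 1.81e+06.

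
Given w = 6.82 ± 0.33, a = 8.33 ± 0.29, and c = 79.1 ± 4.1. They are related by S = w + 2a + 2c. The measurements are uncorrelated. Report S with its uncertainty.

Sums and differences: (δS)² = Σ (cᵢ δxᵢ)².
  (δw)² = 0.109;  (2·δa)² = 0.336;  (2·δc)² = 67.2
δS = √(67.7) = 8.23
S = 182.

182 ± 8.23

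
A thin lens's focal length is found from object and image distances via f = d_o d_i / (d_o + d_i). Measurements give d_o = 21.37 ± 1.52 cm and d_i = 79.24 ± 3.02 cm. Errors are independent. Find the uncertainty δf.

0.953 cm

∂f/∂d_o = (d_i/(d_o+d_i))² = 0.620;  ∂f/∂d_i = (d_o/(d_o+d_i))² = 0.0451
δf = √((∂f/∂d_o · δd_o)² + (∂f/∂d_i · δd_i)²) = √(0.889 + 0.0186) = 0.953 cm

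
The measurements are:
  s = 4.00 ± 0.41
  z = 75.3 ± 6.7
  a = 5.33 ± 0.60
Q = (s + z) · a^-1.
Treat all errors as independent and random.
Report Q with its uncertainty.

14.9 ± 2.10

Let u = s + z = 79.3. δu = √(δs² + δz²) = √(0.168 + 44.9) = 6.71, so δu/u = 0.0846.
Q is then a monomial in u, a:
δQ/Q = √((δu/u)² + (-1·δa/a)²) = √(0.00717 + 0.0127) = 0.141
Q = 14.9, so δQ = 0.141 × 14.9 = 2.10.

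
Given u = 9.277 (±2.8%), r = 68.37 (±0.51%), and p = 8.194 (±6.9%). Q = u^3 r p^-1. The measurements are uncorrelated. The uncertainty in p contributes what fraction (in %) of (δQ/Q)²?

40.2%

(δQ/Q)² = (3·δu/u)² + (1·δr/r)² + (-1·δp/p)²
  u term: (3×0.0280)² = 0.00706
  r term: (1×0.00510)² = 2.6e-05
  p term: (-1×0.0690)² = 0.00476
Total = 0.0118. Share from p = 0.00476/0.0118 = 0.402.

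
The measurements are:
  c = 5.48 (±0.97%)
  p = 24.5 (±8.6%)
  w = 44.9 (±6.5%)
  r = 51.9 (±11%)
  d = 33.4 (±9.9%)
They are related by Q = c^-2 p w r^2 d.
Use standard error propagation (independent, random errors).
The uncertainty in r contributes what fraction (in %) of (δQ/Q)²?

(δQ/Q)² = (-2·δc/c)² + (1·δp/p)² + (1·δw/w)² + (2·δr/r)² + (1·δd/d)²
  c term: (-2×0.00970)² = 0.000376
  p term: (1×0.0860)² = 0.00740
  w term: (1×0.0650)² = 0.00423
  r term: (2×0.110)² = 0.0484
  d term: (1×0.0990)² = 0.00980
Total = 0.0702. Share from r = 0.0484/0.0702 = 0.689.

68.9%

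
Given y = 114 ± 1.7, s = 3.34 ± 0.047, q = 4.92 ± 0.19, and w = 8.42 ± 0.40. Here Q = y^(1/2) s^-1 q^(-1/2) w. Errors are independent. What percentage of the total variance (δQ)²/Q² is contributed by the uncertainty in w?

(δQ/Q)² = (½·δy/y)² + (-1·δs/s)² + (−½·δq/q)² + (1·δw/w)²
  y term: (0.5×0.0149)² = 5.56e-05
  s term: (-1×0.0141)² = 0.000198
  q term: (-0.5×0.0386)² = 0.000373
  w term: (1×0.0475)² = 0.00226
Total = 0.00288. Share from w = 0.00226/0.00288 = 0.783.

78.3%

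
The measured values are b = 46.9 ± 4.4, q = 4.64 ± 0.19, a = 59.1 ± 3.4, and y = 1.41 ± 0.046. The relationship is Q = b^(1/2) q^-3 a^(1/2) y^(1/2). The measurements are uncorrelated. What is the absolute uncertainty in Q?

For a monomial Q ∝ b^(1/2), q^-3, a^(1/2), y^(1/2), fractional errors add in quadrature:
  (½·δb/b)² = (0.5×0.0938)² = 0.00220;  (-3·δq/q)² = (-3×0.0409)² = 0.0151;  (½·δa/a)² = (0.5×0.0575)² = 0.000827;  (½·δy/y)² = (0.5×0.0326)² = 0.000266
δQ/Q = √(0.0184) = 0.136
Q = 0.626, so δQ = 0.136 × 0.626 = 0.0849.

0.0849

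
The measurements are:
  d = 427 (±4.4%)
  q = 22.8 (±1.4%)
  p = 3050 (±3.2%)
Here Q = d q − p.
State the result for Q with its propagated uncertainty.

Let w = d·q = 9740. δw/w = √((1·δd/d)² + (1·δq/q)²) = √(0.00194 + 0.000196) = 0.0462, so δw = 450.
Q = w − p: δQ = √(δw² + δp²) = √(2.02e+05 + 9530) = 460
Q = 6690.

6690 ± 460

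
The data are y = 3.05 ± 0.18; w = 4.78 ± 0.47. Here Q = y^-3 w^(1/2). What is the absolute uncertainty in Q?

0.0142

Q is a product of powers, so relative uncertainties combine in quadrature:
  (-3·δy/y)² = (-3×0.0590)² = 0.0313;  (½·δw/w)² = (0.5×0.0983)² = 0.00242
δQ/Q = √(0.0338) = 0.184
Q = 0.0771, so δQ = 0.184 × 0.0771 = 0.0142.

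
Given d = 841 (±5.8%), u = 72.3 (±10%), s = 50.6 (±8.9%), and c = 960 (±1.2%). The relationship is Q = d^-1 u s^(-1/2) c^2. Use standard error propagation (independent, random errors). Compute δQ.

1410

Products/powers → add relative errors in quadrature, weighted by exponent:
  (-1·δd/d)² = (-1×0.0580)² = 0.00336;  (1·δu/u)² = (1×0.100)² = 0.0100;  (−½·δs/s)² = (-0.5×0.0890)² = 0.00198;  (2·δc/c)² = (2×0.0120)² = 0.000576
δQ/Q = √(0.0159) = 0.126
Q = 11100, so δQ = 0.126 × 11100 = 1410.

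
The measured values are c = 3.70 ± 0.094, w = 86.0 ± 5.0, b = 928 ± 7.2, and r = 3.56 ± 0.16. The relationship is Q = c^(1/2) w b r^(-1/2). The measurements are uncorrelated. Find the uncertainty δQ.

5210

For a monomial Q ∝ c^(1/2), w, b, r^(-1/2), fractional errors add in quadrature:
  (½·δc/c)² = (0.5×0.0254)² = 0.000161;  (1·δw/w)² = (1×0.0581)² = 0.00338;  (1·δb/b)² = (1×0.00776)² = 6.02e-05;  (−½·δr/r)² = (-0.5×0.0449)² = 0.000505
δQ/Q = √(0.00411) = 0.0641
Q = 81400, so δQ = 0.0641 × 81400 = 5210.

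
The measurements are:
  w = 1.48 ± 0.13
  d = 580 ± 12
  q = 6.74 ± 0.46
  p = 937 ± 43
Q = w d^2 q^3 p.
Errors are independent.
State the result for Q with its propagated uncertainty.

(1.43 ± 0.330) × 10^11

For a monomial Q ∝ w, d^2, q^3, p, fractional errors add in quadrature:
  (1·δw/w)² = (1×0.0878)² = 0.00772;  (2·δd/d)² = (2×0.0207)² = 0.00171;  (3·δq/q)² = (3×0.0682)² = 0.0419;  (1·δp/p)² = (1×0.0459)² = 0.00211
δQ/Q = √(0.0535) = 0.231
Q = 1.43e+11, so δQ = 0.231 × 1.43e+11 = 3.3e+10.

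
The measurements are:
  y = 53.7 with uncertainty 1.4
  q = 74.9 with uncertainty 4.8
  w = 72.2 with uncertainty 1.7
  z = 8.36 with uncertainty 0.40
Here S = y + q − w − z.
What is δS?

5.30

Each term contributes (cᵢ δxᵢ)² to (δS)²:
  (δy)² = 1.96;  (δq)² = 23.0;  (δw)² = 2.89;  (δz)² = 0.160
δS = √(28.0) = 5.30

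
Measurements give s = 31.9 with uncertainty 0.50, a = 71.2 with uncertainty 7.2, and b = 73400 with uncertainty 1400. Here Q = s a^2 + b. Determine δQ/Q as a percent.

Let p = s·a^2 = 1.62e+05. δp/p = √((1·δs/s)² + (2·δa/a)²) = √(0.000246 + 0.0409) = 0.203, so δp = 32800.
Q = p + b: δQ = √(δp² + δb²) = √(1.08e+09 + 1.96e+06) = 32800
Q = 2.35e+05, so δQ/Q = 32800/2.35e+05 = 0.140.

14.0%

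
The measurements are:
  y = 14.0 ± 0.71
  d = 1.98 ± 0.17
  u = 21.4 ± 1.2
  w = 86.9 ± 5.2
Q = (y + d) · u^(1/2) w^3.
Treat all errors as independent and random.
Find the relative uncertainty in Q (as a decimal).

Let h = y + d = 16.0. δh = √(δy² + δd²) = √(0.504 + 0.0289) = 0.730, so δh/h = 0.0457.
Q is then a monomial in h, u, w:
δQ/Q = √((δh/h)² + (½·δu/u)² + (3·δw/w)²) = √(0.00209 + 0.000786 + 0.0322) = 0.187

0.187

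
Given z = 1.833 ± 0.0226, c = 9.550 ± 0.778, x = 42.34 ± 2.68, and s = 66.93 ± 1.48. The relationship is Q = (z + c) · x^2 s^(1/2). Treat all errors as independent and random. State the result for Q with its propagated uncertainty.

Let u = z + c = 11.38. δu = √(δz² + δc²) = √(0.000511 + 0.605) = 0.778, so δu/u = 0.0684.
Q is then a monomial in u, x, s:
δQ/Q = √((δu/u)² + (2·δx/x)² + (½·δs/s)²) = √(0.00468 + 0.0160 + 0.000122) = 0.144
Q = 166900, so δQ = 0.144 × 166900 = 24100.

166900 ± 24100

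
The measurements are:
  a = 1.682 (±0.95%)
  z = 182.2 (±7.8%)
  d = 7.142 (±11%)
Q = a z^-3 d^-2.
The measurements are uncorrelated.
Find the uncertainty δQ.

1.75e-09

Since Q is a product/quotient, work with relative uncertainties:
  (1·δa/a)² = (1×0.00950)² = 9.02e-05;  (-3·δz/z)² = (-3×0.0780)² = 0.0548;  (-2·δd/d)² = (-2×0.110)² = 0.0484
δQ/Q = √(0.103) = 0.321
Q = 5.452e-09, so δQ = 0.321 × 5.452e-09 = 1.75e-09.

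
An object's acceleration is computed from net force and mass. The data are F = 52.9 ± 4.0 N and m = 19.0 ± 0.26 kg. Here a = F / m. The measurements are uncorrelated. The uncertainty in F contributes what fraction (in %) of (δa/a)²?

(δa/a)² = (1·δF/F)² + (-1·δm/m)²
  F term: (1×0.0756)² = 0.00572
  m term: (-1×0.0137)² = 0.000187
Total = 0.00590. Share from F = 0.00572/0.00590 = 0.968.

96.8%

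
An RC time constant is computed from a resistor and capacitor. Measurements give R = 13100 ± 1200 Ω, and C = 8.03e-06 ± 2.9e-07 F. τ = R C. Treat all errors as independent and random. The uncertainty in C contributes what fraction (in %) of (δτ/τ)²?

13.5%

(δτ/τ)² = (1·δR/R)² + (1·δC/C)²
  R term: (1×0.0916)² = 0.00839
  C term: (1×0.0361)² = 0.00130
Total = 0.00970. Share from C = 0.00130/0.00970 = 0.135.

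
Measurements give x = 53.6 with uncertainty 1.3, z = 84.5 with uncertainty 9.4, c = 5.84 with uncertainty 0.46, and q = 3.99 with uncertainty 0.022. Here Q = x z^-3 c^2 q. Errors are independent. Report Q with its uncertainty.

Q is a product of powers, so relative uncertainties combine in quadrature:
  (1·δx/x)² = (1×0.0243)² = 0.000588;  (-3·δz/z)² = (-3×0.111)² = 0.111;  (2·δc/c)² = (2×0.0788)² = 0.0248;  (1·δq/q)² = (1×0.00551)² = 3.04e-05
δQ/Q = √(0.137) = 0.370
Q = 0.0121, so δQ = 0.370 × 0.0121 = 0.00447.

0.0121 ± 0.00447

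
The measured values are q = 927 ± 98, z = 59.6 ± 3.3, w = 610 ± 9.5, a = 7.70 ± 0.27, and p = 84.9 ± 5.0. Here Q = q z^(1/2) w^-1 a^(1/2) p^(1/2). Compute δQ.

Q is a product of powers, so relative uncertainties combine in quadrature:
  (1·δq/q)² = (1×0.106)² = 0.0112;  (½·δz/z)² = (0.5×0.0554)² = 0.000766;  (-1·δw/w)² = (-1×0.0156)² = 0.000243;  (½·δa/a)² = (0.5×0.0351)² = 0.000307;  (½·δp/p)² = (0.5×0.0589)² = 0.000867
δQ/Q = √(0.0134) = 0.116
Q = 300, so δQ = 0.116 × 300 = 34.7.

34.7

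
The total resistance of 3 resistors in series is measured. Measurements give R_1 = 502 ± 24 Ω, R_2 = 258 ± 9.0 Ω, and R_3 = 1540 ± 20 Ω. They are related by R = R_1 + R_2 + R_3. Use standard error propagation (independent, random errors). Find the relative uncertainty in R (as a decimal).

0.0141

R is a linear combination, so absolute uncertainties add in quadrature:
  (δR_1)² = 576;  (δR_2)² = 81.0;  (δR_3)² = 400
δR = √(1060) = 32.5 Ω
R = 2300 Ω, so δR/R = 32.5/2300 = 0.0141.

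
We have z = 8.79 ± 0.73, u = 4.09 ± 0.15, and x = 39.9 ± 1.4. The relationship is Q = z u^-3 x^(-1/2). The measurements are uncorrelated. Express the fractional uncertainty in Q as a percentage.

13.9%

Q is a product of powers, so relative uncertainties combine in quadrature:
  (1·δz/z)² = (1×0.0830)² = 0.00690;  (-3·δu/u)² = (-3×0.0367)² = 0.0121;  (−½·δx/x)² = (-0.5×0.0351)² = 0.000308
δQ/Q = √(0.0193) = 0.139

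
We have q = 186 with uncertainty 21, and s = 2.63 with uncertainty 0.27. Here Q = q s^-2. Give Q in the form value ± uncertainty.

Since Q is a product/quotient, work with relative uncertainties:
  (1·δq/q)² = (1×0.113)² = 0.0127;  (-2·δs/s)² = (-2×0.103)² = 0.0422
δQ/Q = √(0.0549) = 0.234
Q = 26.9, so δQ = 0.234 × 26.9 = 6.30.

26.9 ± 6.30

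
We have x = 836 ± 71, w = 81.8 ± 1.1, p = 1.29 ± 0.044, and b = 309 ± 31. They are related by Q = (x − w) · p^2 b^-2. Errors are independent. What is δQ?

Let u = x − w = 754. δu = √(δx² + δw²) = √(5040 + 1.21) = 71.0, so δu/u = 0.0942.
Q is then a monomial in u, p, b:
δQ/Q = √((δu/u)² + (2·δp/p)² + (-2·δb/b)²) = √(0.00886 + 0.00465 + 0.0403) = 0.232
Q = 0.0131, so δQ = 0.232 × 0.0131 = 0.00305.

0.00305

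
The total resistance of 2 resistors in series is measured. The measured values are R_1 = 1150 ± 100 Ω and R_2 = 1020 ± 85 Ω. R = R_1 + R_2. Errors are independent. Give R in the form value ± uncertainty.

R is a linear combination, so absolute uncertainties add in quadrature:
  (δR_1)² = 10000;  (δR_2)² = 7220
δR = √(17200) = 131 Ω
R = 2170 Ω.

2170 ± 131 Ω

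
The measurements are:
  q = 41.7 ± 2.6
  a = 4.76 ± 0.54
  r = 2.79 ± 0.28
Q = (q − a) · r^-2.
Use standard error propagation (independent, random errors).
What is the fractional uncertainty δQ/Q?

Let u = q − a = 36.9. δu = √(δq² + δa²) = √(6.76 + 0.292) = 2.66, so δu/u = 0.0719.
Q is then a monomial in u, r:
δQ/Q = √((δu/u)² + (-2·δr/r)²) = √(0.00517 + 0.0403) = 0.213

0.213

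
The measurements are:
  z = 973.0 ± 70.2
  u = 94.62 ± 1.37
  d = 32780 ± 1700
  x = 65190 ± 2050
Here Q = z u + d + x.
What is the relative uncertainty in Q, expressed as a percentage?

3.83%

Let p = z·u = 92070. δp/p = √((1·δz/z)² + (1·δu/u)²) = √(0.00521 + 0.000210) = 0.0736, so δp = 6770.
Q = p + d + x: δQ = √(δp² + δd² + δx²) = √(4.59e+07 + 2.89e+06 + 4.2e+06) = 7280
Q = 190000, so δQ/Q = 7280/190000 = 0.0383.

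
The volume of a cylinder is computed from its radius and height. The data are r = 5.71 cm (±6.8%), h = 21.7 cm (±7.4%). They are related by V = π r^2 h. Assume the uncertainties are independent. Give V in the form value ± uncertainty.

For a monomial V ∝ r^2, h, fractional errors add in quadrature:
  (2·δr/r)² = (2×0.0680)² = 0.0185;  (1·δh/h)² = (1×0.0740)² = 0.00548
δV/V = √(0.0240) = 0.155
V = 2220 cm^3, so δV = 0.155 × 2220 = 344 cm^3.

2220 ± 344 cm^3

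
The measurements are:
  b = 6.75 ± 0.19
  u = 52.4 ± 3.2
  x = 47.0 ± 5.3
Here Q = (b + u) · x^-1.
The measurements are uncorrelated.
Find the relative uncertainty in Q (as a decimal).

Let w = b + u = 59.1. δw = √(δb² + δu²) = √(0.0361 + 10.2) = 3.21, so δw/w = 0.0542.
Q is then a monomial in w, x:
δQ/Q = √((δw/w)² + (-1·δx/x)²) = √(0.00294 + 0.0127) = 0.125

0.125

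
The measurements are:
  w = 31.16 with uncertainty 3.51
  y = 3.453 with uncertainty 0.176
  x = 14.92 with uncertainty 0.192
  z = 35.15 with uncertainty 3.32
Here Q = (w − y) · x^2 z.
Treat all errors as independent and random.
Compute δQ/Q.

Let u = w − y = 27.71. δu = √(δw² + δy²) = √(12.3 + 0.0310) = 3.51, so δu/u = 0.127.
Q is then a monomial in u, x, z:
δQ/Q = √((δu/u)² + (2·δx/x)² + (1·δz/z)²) = √(0.0161 + 0.000662 + 0.00892) = 0.160

0.160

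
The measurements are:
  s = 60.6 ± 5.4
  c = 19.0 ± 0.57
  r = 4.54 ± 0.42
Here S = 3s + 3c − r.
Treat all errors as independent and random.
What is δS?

16.3

S is a linear combination, so absolute uncertainties add in quadrature:
  (3·δs)² = 262;  (3·δc)² = 2.92;  (δr)² = 0.176
δS = √(266) = 16.3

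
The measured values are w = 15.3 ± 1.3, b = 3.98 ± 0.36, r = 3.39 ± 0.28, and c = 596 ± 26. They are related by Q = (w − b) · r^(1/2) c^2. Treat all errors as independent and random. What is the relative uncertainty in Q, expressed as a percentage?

15.3%

Let u = w − b = 11.3. δu = √(δw² + δb²) = √(1.69 + 0.130) = 1.35, so δu/u = 0.119.
Q is then a monomial in u, r, c:
δQ/Q = √((δu/u)² + (½·δr/r)² + (2·δc/c)²) = √(0.0142 + 0.00171 + 0.00761) = 0.153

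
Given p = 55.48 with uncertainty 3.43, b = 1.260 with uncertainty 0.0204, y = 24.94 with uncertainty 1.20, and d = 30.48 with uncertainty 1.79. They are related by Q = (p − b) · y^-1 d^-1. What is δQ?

Let u = p − b = 54.22. δu = √(δp² + δb²) = √(11.8 + 0.000416) = 3.43, so δu/u = 0.0633.
Q is then a monomial in u, y, d:
δQ/Q = √((δu/u)² + (-1·δy/y)² + (-1·δd/d)²) = √(0.00400 + 0.00232 + 0.00345) = 0.0988
Q = 0.07133, so δQ = 0.0988 × 0.07133 = 0.00705.

0.00705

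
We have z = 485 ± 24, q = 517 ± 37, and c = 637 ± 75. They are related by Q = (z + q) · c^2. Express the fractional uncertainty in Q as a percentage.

Let u = z + q = 1000. δu = √(δz² + δq²) = √(576 + 1370) = 44.1, so δu/u = 0.0440.
Q is then a monomial in u, c:
δQ/Q = √((δu/u)² + (2·δc/c)²) = √(0.00194 + 0.0555) = 0.240

24.0%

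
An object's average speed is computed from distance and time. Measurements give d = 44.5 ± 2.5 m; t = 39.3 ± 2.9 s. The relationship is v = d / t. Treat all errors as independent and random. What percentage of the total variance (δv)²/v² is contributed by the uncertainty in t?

(δv/v)² = (1·δd/d)² + (-1·δt/t)²
  d term: (1×0.0562)² = 0.00316
  t term: (-1×0.0738)² = 0.00545
Total = 0.00860. Share from t = 0.00545/0.00860 = 0.633.

63.3%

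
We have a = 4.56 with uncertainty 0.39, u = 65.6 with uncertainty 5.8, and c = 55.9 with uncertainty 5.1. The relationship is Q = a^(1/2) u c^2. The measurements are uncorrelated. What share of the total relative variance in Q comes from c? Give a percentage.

77.5%

(δQ/Q)² = (½·δa/a)² + (1·δu/u)² + (2·δc/c)²
  a term: (0.5×0.0855)² = 0.00183
  u term: (1×0.0884)² = 0.00782
  c term: (2×0.0912)² = 0.0333
Total = 0.0429. Share from c = 0.0333/0.0429 = 0.775.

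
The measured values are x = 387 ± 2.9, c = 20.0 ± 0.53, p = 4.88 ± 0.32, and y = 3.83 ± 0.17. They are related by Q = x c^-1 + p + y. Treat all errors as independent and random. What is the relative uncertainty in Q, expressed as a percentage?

Let w = x·c^-1 = 19.4. δw/w = √((1·δx/x)² + (-1·δc/c)²) = √(5.62e-05 + 0.000702) = 0.0275, so δw = 0.533.
Q = w + p + y: δQ = √(δw² + δp² + δy²) = √(0.284 + 0.102 + 0.0289) = 0.644
Q = 28.1, so δQ/Q = 0.644/28.1 = 0.0230.

2.30%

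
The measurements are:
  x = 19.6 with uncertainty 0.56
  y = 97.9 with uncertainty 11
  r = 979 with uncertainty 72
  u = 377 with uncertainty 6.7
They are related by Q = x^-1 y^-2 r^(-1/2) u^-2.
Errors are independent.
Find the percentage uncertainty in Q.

23.2%

Products/powers → add relative errors in quadrature, weighted by exponent:
  (-1·δx/x)² = (-1×0.0286)² = 0.000816;  (-2·δy/y)² = (-2×0.112)² = 0.0505;  (−½·δr/r)² = (-0.5×0.0735)² = 0.00135;  (-2·δu/u)² = (-2×0.0178)² = 0.00126
δQ/Q = √(0.0539) = 0.232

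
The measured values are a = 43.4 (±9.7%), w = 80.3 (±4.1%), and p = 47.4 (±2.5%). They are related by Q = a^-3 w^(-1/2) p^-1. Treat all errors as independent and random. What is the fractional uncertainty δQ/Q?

0.293

Relative error in a monomial: (δQ/Q)² = Σ (nᵢ · δxᵢ/xᵢ)².
  (-3·δa/a)² = (-3×0.0970)² = 0.0847;  (−½·δw/w)² = (-0.5×0.0410)² = 0.000420;  (-1·δp/p)² = (-1×0.0250)² = 0.000625
δQ/Q = √(0.0857) = 0.293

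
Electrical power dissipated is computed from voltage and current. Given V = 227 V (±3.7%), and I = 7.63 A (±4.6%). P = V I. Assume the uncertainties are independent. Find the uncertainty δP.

102 W

For a monomial P ∝ V, I, fractional errors add in quadrature:
  (1·δV/V)² = (1×0.0370)² = 0.00137;  (1·δI/I)² = (1×0.0460)² = 0.00212
δP/P = √(0.00349) = 0.0590
P = 1730 W, so δP = 0.0590 × 1730 = 102 W.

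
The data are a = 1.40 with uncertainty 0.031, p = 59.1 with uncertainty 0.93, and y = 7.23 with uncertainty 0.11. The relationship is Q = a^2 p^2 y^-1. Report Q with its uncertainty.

947 ± 53.4

For a monomial Q ∝ a^2, p^2, y^-1, fractional errors add in quadrature:
  (2·δa/a)² = (2×0.0221)² = 0.00196;  (2·δp/p)² = (2×0.0157)² = 0.000990;  (-1·δy/y)² = (-1×0.0152)² = 0.000231
δQ/Q = √(0.00318) = 0.0564
Q = 947, so δQ = 0.0564 × 947 = 53.4.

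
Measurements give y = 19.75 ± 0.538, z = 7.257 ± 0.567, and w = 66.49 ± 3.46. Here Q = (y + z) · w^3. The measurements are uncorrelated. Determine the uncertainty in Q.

Let u = y + z = 27.01. δu = √(δy² + δz²) = √(0.289 + 0.321) = 0.782, so δu/u = 0.0289.
Q is then a monomial in u, w:
δQ/Q = √((δu/u)² + (3·δw/w)²) = √(0.000838 + 0.0244) = 0.159
Q = 7.939e+06, so δQ = 0.159 × 7.939e+06 = 1.26e+06.

1.26e+06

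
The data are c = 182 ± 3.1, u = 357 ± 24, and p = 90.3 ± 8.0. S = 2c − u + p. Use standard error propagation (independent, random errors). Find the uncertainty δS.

26.0

Sums and differences: (δS)² = Σ (cᵢ δxᵢ)².
  (2·δc)² = 38.4;  (δu)² = 576;  (δp)² = 64.0
δS = √(678) = 26.0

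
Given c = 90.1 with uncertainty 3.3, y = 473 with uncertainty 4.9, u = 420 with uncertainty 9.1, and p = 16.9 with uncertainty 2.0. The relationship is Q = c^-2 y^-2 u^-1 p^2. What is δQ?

9.34e-11

Products/powers → add relative errors in quadrature, weighted by exponent:
  (-2·δc/c)² = (-2×0.0366)² = 0.00537;  (-2·δy/y)² = (-2×0.0104)² = 0.000429;  (-1·δu/u)² = (-1×0.0217)² = 0.000469;  (2·δp/p)² = (2×0.118)² = 0.0560
δQ/Q = √(0.0623) = 0.250
Q = 3.74e-10, so δQ = 0.250 × 3.74e-10 = 9.34e-11.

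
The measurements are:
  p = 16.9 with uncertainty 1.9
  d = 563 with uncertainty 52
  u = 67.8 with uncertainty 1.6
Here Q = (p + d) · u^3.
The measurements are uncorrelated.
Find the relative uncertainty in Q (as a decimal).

Let w = p + d = 580. δw = √(δp² + δd²) = √(3.61 + 2700) = 52.0, so δw/w = 0.0897.
Q is then a monomial in w, u:
δQ/Q = √((δw/w)² + (3·δu/u)²) = √(0.00805 + 0.00501) = 0.114

0.114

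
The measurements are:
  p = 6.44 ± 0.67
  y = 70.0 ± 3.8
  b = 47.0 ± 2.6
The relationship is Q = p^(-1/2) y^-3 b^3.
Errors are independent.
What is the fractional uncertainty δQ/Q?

Relative error in a monomial: (δQ/Q)² = Σ (nᵢ · δxᵢ/xᵢ)².
  (−½·δp/p)² = (-0.5×0.104)² = 0.00271;  (-3·δy/y)² = (-3×0.0543)² = 0.0265;  (3·δb/b)² = (3×0.0553)² = 0.0275
δQ/Q = √(0.0568) = 0.238

0.238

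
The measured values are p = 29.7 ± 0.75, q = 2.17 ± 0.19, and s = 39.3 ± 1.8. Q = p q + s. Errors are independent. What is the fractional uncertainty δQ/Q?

Let w = p·q = 64.4. δw/w = √((1·δp/p)² + (1·δq/q)²) = √(0.000638 + 0.00767) = 0.0911, so δw = 5.87.
Q = w + s: δQ = √(δw² + δs²) = √(34.5 + 3.24) = 6.14
Q = 104, so δQ/Q = 6.14/104 = 0.0592.

0.0592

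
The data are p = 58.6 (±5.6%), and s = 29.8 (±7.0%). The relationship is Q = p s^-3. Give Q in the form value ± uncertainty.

For a monomial Q ∝ p, s^-3, fractional errors add in quadrature:
  (1·δp/p)² = (1×0.0560)² = 0.00314;  (-3·δs/s)² = (-3×0.0700)² = 0.0441
δQ/Q = √(0.0472) = 0.217
Q = 0.00221, so δQ = 0.217 × 0.00221 = 0.000481.

0.00221 ± 0.000481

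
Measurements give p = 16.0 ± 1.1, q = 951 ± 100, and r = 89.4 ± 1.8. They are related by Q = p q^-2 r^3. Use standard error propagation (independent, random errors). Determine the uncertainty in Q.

Relative error in a monomial: (δQ/Q)² = Σ (nᵢ · δxᵢ/xᵢ)².
  (1·δp/p)² = (1×0.0688)² = 0.00473;  (-2·δq/q)² = (-2×0.105)² = 0.0442;  (3·δr/r)² = (3×0.0201)² = 0.00365
δQ/Q = √(0.0526) = 0.229
Q = 12.6, so δQ = 0.229 × 12.6 = 2.90.

2.90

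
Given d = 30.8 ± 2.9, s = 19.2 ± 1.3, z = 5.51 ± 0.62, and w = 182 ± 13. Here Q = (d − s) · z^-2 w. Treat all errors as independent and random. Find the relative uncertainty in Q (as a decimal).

0.362

Let u = d − s = 11.6. δu = √(δd² + δs²) = √(8.41 + 1.69) = 3.18, so δu/u = 0.274.
Q is then a monomial in u, z, w:
δQ/Q = √((δu/u)² + (-2·δz/z)² + (1·δw/w)²) = √(0.0751 + 0.0506 + 0.00510) = 0.362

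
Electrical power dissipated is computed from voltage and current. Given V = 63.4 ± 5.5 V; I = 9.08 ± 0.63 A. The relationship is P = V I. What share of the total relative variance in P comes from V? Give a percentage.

61.0%

(δP/P)² = (1·δV/V)² + (1·δI/I)²
  V term: (1×0.0868)² = 0.00753
  I term: (1×0.0694)² = 0.00481
Total = 0.0123. Share from V = 0.00753/0.0123 = 0.610.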